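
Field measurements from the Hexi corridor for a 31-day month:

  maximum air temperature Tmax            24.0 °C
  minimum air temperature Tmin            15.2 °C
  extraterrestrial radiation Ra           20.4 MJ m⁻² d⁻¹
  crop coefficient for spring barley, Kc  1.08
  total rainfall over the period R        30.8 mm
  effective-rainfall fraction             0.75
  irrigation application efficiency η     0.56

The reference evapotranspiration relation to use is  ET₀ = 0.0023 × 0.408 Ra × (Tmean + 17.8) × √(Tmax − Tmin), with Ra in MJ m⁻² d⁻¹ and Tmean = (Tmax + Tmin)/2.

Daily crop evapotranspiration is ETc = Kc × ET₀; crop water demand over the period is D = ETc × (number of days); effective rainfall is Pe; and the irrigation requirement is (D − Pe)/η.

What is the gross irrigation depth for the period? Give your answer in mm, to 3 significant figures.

Tmean = (24.0 + 15.2)/2 = 19.60 °C
0.408 Ra = 0.408 × 20.4 = 8.3232 mm/d equivalent
ET₀ = 0.0023 × 8.3232 × (19.60 + 17.8) × √8.8 = 0.0023 × 8.3232 × 37.40 × 2.9665 = 2.1239 mm/d
ETc = Kc × ET₀ = 1.08 × 2.1239 = 2.2938 mm/d
Crop demand D = ETc × 31 d = 2.2938 × 31 = 71.108 mm
Pe = 0.75 × 30.8 = 23.100 mm
D − Pe = 71.108 − 23.100 = 48.008 mm
Gross irrigation = 48.008 / 0.56 = 85.729 mm

85.7 mm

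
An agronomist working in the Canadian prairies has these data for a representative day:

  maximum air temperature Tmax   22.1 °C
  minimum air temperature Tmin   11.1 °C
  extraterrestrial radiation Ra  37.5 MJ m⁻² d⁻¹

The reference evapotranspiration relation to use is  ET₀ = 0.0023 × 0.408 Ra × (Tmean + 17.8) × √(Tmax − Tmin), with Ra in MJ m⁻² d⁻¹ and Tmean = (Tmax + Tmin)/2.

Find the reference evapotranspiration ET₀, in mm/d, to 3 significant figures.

4.01 mm/d

Tmean = (22.1 + 11.1)/2 = 16.60 °C
0.408 Ra = 0.408 × 37.5 = 15.3000 mm/d equivalent
ET₀ = 0.0023 × 15.3000 × (16.60 + 17.8) × √11.0 = 0.0023 × 15.3000 × 34.40 × 3.3166 = 4.0149 mm/d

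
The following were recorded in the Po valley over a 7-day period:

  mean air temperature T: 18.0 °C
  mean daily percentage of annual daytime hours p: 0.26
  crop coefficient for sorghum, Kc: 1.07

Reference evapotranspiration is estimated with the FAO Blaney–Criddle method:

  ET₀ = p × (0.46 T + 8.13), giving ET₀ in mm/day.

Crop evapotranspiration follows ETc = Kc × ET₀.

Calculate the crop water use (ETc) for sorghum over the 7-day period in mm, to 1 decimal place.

32.0 mm

ET₀ = 0.26 × (0.46 × 18.0 + 8.13) = 0.26 × 16.410 = 4.2666 mm/d
ETc = Kc × ET₀ = 1.07 × 4.2666 = 4.5653 mm/d
Over 7 days: 4.5653 × 7 = 31.957 mm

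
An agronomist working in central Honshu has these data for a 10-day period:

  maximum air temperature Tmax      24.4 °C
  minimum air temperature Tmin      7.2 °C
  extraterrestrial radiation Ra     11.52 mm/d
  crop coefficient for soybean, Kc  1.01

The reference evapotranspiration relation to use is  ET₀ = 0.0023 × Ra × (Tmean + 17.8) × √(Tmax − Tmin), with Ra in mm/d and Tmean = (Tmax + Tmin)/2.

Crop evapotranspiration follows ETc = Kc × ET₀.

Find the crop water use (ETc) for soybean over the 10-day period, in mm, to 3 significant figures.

37.3 mm

Tmean = (24.4 + 7.2)/2 = 15.80 °C
ET₀ = 0.0023 × 11.52 × (15.80 + 17.8) × √17.2 = 0.0023 × 11.52 × 33.60 × 4.1473 = 3.6922 mm/d
ETc = Kc × ET₀ = 1.01 × 3.6922 = 3.7291 mm/d
Over 10 days: 3.7291 × 10 = 37.291 mm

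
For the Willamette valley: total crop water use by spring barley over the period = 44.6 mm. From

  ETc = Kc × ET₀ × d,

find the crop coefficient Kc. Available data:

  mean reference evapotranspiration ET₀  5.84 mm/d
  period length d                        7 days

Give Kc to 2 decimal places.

ETc = Kc × ET₀ × d  ⇒  Kc = ETc / (ET₀ × d)
Kc = 44.6 / (5.84 × 7) = 44.6 / 40.88 = 1.0910

1.09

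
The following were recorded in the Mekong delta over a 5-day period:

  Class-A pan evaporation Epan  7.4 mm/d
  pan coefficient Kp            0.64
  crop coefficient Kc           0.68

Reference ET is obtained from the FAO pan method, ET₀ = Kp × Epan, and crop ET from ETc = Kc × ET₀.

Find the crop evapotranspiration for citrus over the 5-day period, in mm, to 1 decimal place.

16.1 mm

ET₀ = 0.64 × 7.4 = 4.7360 mm/d
ETc = Kc × ET₀ = 0.68 × 4.7360 = 3.2205 mm/d
Over 5 days: 3.2205 × 5 = 16.103 mm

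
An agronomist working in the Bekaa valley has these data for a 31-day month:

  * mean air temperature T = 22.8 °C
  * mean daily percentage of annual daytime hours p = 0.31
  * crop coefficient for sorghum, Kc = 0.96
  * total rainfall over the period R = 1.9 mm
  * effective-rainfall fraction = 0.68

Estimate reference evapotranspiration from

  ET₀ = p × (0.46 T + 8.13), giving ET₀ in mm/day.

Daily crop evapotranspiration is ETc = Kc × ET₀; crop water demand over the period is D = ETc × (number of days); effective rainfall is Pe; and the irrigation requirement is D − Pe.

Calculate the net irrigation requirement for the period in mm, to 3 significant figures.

170 mm

ET₀ = 0.31 × (0.46 × 22.8 + 8.13) = 0.31 × 18.618 = 5.7716 mm/d
ETc = Kc × ET₀ = 0.96 × 5.7716 = 5.5407 mm/d
Crop demand D = ETc × 31 d = 5.5407 × 31 = 171.762 mm
Pe = 0.68 × 1.9 = 1.292 mm
D − Pe = 171.762 − 1.292 = 170.470 mm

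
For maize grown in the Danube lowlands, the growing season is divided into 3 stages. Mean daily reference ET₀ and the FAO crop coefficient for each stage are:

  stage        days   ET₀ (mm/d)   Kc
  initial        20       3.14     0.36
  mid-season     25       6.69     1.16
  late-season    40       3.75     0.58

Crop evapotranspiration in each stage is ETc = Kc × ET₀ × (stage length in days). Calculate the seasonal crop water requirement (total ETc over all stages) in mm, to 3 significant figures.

initial: 0.36 × 3.14 × 20 = 22.61 mm
mid-season: 1.16 × 6.69 × 25 = 194.01 mm
late-season: 0.58 × 3.75 × 40 = 87.00 mm
Seasonal total = 303.62 mm

304 mm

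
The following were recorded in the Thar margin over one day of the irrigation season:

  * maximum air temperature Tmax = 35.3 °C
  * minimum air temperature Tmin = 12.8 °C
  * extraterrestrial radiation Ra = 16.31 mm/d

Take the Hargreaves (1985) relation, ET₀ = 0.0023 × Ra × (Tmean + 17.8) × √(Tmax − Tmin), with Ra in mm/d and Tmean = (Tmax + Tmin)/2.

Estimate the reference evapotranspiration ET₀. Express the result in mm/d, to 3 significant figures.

Tmean = (35.3 + 12.8)/2 = 24.05 °C
ET₀ = 0.0023 × 16.31 × (24.05 + 17.8) × √22.5 = 0.0023 × 16.31 × 41.85 × 4.7434 = 7.4468 mm/d

7.45 mm/d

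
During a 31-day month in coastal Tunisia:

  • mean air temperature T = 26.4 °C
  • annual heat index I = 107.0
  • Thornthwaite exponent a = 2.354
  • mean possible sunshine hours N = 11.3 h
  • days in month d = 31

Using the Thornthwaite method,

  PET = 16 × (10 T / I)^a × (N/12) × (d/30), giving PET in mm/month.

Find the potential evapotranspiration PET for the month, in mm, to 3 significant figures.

130 mm

10T/I = 10 × 26.4 / 107.0 = 2.4673
(10T/I)^a = 2.4673^2.354 = 8.3809
Uncorrected PET = 16 × 8.3809 = 134.094 mm
Correction = (N/12)(d/30) = (11.3/12)(31/30) = 0.9731
PET = 134.094 × 0.9731 = 130.487 mm/month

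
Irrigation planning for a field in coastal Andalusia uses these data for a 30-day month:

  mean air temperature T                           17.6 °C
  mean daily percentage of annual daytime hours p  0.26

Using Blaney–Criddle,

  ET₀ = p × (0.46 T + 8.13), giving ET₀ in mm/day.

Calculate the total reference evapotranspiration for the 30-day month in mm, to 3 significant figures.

127 mm

ET₀ = 0.26 × (0.46 × 17.6 + 8.13) = 0.26 × 16.226 = 4.2188 mm/d
Monthly total = 4.2188 × 30 = 126.564 mm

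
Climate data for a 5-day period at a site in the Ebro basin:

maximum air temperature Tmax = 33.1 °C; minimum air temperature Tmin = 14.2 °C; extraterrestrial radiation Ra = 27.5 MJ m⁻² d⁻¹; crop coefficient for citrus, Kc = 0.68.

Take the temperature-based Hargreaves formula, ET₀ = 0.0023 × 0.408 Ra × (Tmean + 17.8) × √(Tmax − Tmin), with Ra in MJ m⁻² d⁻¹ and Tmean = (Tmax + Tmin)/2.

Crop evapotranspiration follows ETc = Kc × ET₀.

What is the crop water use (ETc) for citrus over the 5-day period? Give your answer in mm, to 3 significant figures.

15.8 mm

Tmean = (33.1 + 14.2)/2 = 23.65 °C
0.408 Ra = 0.408 × 27.5 = 11.2200 mm/d equivalent
ET₀ = 0.0023 × 11.2200 × (23.65 + 17.8) × √18.9 = 0.0023 × 11.2200 × 41.45 × 4.3474 = 4.6502 mm/d
ETc = Kc × ET₀ = 0.68 × 4.6502 = 3.1621 mm/d
Over 5 days: 3.1621 × 5 = 15.811 mm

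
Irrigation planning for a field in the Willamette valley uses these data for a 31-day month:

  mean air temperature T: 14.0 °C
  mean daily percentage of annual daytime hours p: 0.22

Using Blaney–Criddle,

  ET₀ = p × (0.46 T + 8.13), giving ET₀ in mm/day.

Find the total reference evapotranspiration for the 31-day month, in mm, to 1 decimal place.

99.4 mm

ET₀ = 0.22 × (0.46 × 14.0 + 8.13) = 0.22 × 14.570 = 3.2054 mm/d
Monthly total = 3.2054 × 31 = 99.367 mm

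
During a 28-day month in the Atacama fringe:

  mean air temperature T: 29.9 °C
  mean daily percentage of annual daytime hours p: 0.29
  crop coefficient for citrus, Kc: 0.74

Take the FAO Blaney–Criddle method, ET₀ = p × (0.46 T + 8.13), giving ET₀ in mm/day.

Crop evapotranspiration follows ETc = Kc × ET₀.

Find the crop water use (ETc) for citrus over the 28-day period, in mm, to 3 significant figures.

131 mm

ET₀ = 0.29 × (0.46 × 29.9 + 8.13) = 0.29 × 21.884 = 6.3464 mm/d
ETc = Kc × ET₀ = 0.74 × 6.3464 = 4.6963 mm/d
Over 28 days: 4.6963 × 28 = 131.496 mm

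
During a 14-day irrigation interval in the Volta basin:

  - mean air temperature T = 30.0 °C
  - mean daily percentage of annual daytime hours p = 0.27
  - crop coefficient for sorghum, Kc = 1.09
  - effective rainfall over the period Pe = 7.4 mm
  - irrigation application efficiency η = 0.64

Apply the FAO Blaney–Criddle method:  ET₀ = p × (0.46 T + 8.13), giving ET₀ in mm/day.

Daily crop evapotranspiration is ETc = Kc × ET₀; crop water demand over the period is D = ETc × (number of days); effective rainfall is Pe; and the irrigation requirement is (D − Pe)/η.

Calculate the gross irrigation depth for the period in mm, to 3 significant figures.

ET₀ = 0.27 × (0.46 × 30.0 + 8.13) = 0.27 × 21.930 = 5.9211 mm/d
ETc = Kc × ET₀ = 1.09 × 5.9211 = 6.4540 mm/d
Crop demand D = ETc × 14 d = 6.4540 × 14 = 90.356 mm
D − Pe = 90.356 − 7.4 = 82.956 mm
Gross irrigation = 82.956 / 0.64 = 129.619 mm

130 mm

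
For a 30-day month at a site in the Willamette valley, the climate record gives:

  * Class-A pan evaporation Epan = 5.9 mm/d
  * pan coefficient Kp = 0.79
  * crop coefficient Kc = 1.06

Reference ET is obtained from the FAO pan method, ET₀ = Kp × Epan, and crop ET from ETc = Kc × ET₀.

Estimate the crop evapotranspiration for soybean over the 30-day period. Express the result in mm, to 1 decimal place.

ET₀ = 0.79 × 5.9 = 4.6610 mm/d
ETc = Kc × ET₀ = 1.06 × 4.6610 = 4.9407 mm/d
Over 30 days: 4.9407 × 30 = 148.221 mm

148.2 mm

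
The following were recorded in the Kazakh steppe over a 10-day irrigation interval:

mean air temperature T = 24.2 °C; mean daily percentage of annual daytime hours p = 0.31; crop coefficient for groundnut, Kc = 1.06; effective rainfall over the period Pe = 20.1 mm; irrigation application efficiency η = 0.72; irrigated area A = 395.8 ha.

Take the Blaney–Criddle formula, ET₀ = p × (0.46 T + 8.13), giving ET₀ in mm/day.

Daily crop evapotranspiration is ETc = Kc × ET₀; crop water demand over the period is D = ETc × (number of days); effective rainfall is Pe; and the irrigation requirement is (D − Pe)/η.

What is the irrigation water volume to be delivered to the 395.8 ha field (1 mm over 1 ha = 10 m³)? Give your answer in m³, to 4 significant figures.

ET₀ = 0.31 × (0.46 × 24.2 + 8.13) = 0.31 × 19.262 = 5.9712 mm/d
ETc = Kc × ET₀ = 1.06 × 5.9712 = 6.3295 mm/d
Crop demand D = ETc × 10 d = 6.3295 × 10 = 63.295 mm
D − Pe = 63.295 − 20.1 = 43.195 mm
Gross irrigation = 43.195 / 0.72 = 59.993 mm
Volume = 59.993 mm × 395.8 ha × 10 = 237452.3 m³

237500 m³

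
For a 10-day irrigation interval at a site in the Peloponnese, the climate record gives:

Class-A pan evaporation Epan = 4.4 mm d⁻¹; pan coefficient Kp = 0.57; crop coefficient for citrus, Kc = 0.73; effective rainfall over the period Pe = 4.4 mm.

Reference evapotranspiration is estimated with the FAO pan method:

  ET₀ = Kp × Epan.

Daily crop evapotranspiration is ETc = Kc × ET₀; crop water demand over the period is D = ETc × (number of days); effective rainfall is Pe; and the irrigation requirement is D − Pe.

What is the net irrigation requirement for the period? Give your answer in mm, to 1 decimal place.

13.9 mm

ET₀ = 0.57 × 4.4 = 2.5080 mm/d
ETc = Kc × ET₀ = 0.73 × 2.5080 = 1.8308 mm/d
Crop demand D = ETc × 10 d = 1.8308 × 10 = 18.308 mm
D − Pe = 18.308 − 4.4 = 13.908 mm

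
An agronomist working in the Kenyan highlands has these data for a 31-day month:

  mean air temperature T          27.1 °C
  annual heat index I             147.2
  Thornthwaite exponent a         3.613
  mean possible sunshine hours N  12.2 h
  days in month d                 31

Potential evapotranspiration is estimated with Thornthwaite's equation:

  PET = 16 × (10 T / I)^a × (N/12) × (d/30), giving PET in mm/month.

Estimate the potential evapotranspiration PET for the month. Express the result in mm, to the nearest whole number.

10T/I = 10 × 27.1 / 147.2 = 1.8410
(10T/I)^a = 1.8410^3.613 = 9.0707
Uncorrected PET = 16 × 9.0707 = 145.131 mm
Correction = (N/12)(d/30) = (12.2/12)(31/30) = 1.0506
PET = 145.131 × 1.0506 = 152.475 mm/month

152 mm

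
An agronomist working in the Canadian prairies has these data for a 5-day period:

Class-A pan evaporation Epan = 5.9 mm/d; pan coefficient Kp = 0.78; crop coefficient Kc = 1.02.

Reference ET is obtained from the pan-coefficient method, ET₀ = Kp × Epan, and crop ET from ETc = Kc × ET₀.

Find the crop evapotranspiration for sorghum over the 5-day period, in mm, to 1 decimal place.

ET₀ = 0.78 × 5.9 = 4.6020 mm/d
ETc = Kc × ET₀ = 1.02 × 4.6020 = 4.6940 mm/d
Over 5 days: 4.6940 × 5 = 23.470 mm

23.5 mm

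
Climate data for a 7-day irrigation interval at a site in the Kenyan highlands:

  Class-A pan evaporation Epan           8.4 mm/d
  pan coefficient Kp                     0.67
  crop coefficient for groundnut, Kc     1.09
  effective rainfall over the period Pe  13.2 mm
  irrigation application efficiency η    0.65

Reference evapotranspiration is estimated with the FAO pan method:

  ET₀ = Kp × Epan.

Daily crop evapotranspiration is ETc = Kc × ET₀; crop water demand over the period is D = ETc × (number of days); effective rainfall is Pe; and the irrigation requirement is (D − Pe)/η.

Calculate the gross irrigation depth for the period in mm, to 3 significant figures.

ET₀ = 0.67 × 8.4 = 5.6280 mm/d
ETc = Kc × ET₀ = 1.09 × 5.6280 = 6.1345 mm/d
Crop demand D = ETc × 7 d = 6.1345 × 7 = 42.942 mm
D − Pe = 42.942 − 13.2 = 29.742 mm
Gross irrigation = 29.742 / 0.65 = 45.757 mm

45.8 mm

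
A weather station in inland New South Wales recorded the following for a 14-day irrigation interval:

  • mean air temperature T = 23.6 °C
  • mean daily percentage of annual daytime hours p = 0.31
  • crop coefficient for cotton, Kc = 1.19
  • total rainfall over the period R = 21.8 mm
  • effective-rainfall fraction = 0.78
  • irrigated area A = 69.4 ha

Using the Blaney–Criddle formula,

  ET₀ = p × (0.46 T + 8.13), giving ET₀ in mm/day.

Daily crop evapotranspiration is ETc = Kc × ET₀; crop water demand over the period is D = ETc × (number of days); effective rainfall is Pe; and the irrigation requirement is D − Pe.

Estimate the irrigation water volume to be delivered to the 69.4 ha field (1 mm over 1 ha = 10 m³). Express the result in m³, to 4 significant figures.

ET₀ = 0.31 × (0.46 × 23.6 + 8.13) = 0.31 × 18.986 = 5.8857 mm/d
ETc = Kc × ET₀ = 1.19 × 5.8857 = 7.0040 mm/d
Crop demand D = ETc × 14 d = 7.0040 × 14 = 98.056 mm
Pe = 0.78 × 21.8 = 17.004 mm
D − Pe = 98.056 − 17.004 = 81.052 mm
Volume = 81.052 mm × 69.4 ha × 10 = 56250.1 m³

56250 m³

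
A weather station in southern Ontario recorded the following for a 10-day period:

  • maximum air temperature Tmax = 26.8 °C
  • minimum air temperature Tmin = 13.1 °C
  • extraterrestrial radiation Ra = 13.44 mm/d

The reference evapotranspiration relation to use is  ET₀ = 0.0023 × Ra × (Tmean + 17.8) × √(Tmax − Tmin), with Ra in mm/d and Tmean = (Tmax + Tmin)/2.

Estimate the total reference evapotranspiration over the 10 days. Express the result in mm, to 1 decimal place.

Tmean = (26.8 + 13.1)/2 = 19.95 °C
ET₀ = 0.0023 × 13.44 × (19.95 + 17.8) × √13.7 = 0.0023 × 13.44 × 37.75 × 3.7014 = 4.3193 mm/d
Over 10 days: 4.3193 × 10 = 43.193 mm

43.2 mm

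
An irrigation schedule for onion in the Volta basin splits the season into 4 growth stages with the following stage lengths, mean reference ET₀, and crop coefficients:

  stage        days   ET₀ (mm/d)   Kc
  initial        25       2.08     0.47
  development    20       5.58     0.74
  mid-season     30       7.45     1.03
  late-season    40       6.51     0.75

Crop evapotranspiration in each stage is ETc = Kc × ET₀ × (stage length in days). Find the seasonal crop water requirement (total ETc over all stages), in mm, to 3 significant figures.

initial: 0.47 × 2.08 × 25 = 24.44 mm
development: 0.74 × 5.58 × 20 = 82.58 mm
mid-season: 1.03 × 7.45 × 30 = 230.21 mm
late-season: 0.75 × 6.51 × 40 = 195.30 mm
Seasonal total = 532.53 mm

533 mm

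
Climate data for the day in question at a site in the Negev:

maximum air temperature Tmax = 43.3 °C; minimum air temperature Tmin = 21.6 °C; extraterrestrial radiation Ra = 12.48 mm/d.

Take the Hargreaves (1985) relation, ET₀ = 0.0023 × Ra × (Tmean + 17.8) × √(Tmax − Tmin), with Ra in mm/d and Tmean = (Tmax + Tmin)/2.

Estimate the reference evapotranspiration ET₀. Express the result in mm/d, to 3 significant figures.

Tmean = (43.3 + 21.6)/2 = 32.45 °C
ET₀ = 0.0023 × 12.48 × (32.45 + 17.8) × √21.7 = 0.0023 × 12.48 × 50.25 × 4.6583 = 6.7190 mm/d

6.72 mm/d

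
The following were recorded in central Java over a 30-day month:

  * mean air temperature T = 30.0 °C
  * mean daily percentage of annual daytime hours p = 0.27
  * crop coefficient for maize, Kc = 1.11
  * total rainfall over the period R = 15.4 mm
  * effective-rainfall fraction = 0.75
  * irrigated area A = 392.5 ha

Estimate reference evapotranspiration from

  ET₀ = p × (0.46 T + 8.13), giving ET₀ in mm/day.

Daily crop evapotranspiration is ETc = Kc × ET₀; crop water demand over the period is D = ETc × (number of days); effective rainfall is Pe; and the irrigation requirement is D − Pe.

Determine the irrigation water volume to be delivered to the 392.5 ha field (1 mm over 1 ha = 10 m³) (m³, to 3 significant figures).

ET₀ = 0.27 × (0.46 × 30.0 + 8.13) = 0.27 × 21.930 = 5.9211 mm/d
ETc = Kc × ET₀ = 1.11 × 5.9211 = 6.5724 mm/d
Crop demand D = ETc × 30 d = 6.5724 × 30 = 197.172 mm
Pe = 0.75 × 15.4 = 11.550 mm
D − Pe = 197.172 − 11.550 = 185.622 mm
Volume = 185.622 mm × 392.5 ha × 10 = 728566.4 m³

729000 m³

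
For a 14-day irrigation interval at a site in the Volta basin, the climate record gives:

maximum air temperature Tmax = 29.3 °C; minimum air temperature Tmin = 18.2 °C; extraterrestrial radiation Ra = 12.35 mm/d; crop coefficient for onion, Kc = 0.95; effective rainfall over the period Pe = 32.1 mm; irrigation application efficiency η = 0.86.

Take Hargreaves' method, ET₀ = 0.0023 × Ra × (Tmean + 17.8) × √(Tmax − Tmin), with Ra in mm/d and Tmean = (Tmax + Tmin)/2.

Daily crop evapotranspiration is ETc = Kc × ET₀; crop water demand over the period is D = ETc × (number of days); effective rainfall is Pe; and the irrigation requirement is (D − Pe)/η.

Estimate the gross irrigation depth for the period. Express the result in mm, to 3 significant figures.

23.5 mm

Tmean = (29.3 + 18.2)/2 = 23.75 °C
ET₀ = 0.0023 × 12.35 × (23.75 + 17.8) × √11.1 = 0.0023 × 12.35 × 41.55 × 3.3317 = 3.9322 mm/d
ETc = Kc × ET₀ = 0.95 × 3.9322 = 3.7356 mm/d
Crop demand D = ETc × 14 d = 3.7356 × 14 = 52.298 mm
D − Pe = 52.298 − 32.1 = 20.198 mm
Gross irrigation = 20.198 / 0.86 = 23.486 mm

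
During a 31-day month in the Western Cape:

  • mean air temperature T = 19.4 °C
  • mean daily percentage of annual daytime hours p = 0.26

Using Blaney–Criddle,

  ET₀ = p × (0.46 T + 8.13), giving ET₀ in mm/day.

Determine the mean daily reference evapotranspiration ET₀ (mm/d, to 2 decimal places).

4.43 mm/d

ET₀ = 0.26 × (0.46 × 19.4 + 8.13) = 0.26 × 17.054 = 4.4340 mm/d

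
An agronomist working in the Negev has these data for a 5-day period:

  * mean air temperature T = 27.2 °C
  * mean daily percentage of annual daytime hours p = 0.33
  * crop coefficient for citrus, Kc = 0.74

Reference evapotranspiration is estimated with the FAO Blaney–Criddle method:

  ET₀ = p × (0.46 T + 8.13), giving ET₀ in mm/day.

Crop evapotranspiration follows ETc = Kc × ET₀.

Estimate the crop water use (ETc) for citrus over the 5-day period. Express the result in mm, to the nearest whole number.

ET₀ = 0.33 × (0.46 × 27.2 + 8.13) = 0.33 × 20.642 = 6.8119 mm/d
ETc = Kc × ET₀ = 0.74 × 6.8119 = 5.0408 mm/d
Over 5 days: 5.0408 × 5 = 25.204 mm

25 mm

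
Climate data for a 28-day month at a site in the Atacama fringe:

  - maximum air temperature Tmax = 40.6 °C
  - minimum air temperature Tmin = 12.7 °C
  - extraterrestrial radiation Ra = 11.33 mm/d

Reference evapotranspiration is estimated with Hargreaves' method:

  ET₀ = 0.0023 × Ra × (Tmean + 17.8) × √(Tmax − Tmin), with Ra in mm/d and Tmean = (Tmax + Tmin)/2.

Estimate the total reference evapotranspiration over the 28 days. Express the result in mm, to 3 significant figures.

Tmean = (40.6 + 12.7)/2 = 26.65 °C
ET₀ = 0.0023 × 11.33 × (26.65 + 17.8) × √27.9 = 0.0023 × 11.33 × 44.45 × 5.2820 = 6.1183 mm/d
Over 28 days: 6.1183 × 28 = 171.312 mm

171 mm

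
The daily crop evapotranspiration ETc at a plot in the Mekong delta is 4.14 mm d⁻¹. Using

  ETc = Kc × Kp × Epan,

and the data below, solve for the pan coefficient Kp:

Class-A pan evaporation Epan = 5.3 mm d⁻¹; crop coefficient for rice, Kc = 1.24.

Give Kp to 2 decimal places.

ETc = Kc × Kp × Epan  ⇒  Kp = ETc / (Kc × Epan)
Kp = 4.14 / (1.24 × 5.3) = 4.14 / 6.572 = 0.6299

0.63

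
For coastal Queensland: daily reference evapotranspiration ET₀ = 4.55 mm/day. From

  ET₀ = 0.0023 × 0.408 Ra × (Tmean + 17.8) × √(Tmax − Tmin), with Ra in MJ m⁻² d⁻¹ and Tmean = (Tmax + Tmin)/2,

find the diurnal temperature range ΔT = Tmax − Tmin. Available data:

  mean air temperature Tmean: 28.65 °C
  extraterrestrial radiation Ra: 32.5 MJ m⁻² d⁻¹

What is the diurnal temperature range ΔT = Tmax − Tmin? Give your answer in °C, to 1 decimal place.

10.3 °C

√ΔT = ET₀ / [0.0023 × 0.408 × Ra × (Tmean+17.8)] = 4.55 / (0.0023 × 13.2600 × 46.45) = 3.2118
ΔT = 3.2118² = 10.316 °C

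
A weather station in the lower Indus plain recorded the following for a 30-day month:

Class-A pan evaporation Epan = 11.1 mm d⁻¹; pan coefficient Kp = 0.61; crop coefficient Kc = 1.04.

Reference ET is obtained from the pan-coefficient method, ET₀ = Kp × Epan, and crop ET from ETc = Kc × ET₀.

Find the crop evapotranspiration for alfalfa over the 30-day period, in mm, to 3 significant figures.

ET₀ = 0.61 × 11.1 = 6.7710 mm/d
ETc = Kc × ET₀ = 1.04 × 6.7710 = 7.0418 mm/d
Over 30 days: 7.0418 × 30 = 211.254 mm

211 mm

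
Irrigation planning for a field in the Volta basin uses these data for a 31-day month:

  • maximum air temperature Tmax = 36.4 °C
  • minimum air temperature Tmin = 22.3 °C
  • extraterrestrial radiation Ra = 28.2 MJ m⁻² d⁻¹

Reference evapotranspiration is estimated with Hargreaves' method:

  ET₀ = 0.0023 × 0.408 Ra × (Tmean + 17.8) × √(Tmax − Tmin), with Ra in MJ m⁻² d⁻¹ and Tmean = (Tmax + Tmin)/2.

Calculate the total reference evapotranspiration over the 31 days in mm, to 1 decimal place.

Tmean = (36.4 + 22.3)/2 = 29.35 °C
0.408 Ra = 0.408 × 28.2 = 11.5056 mm/d equivalent
ET₀ = 0.0023 × 11.5056 × (29.35 + 17.8) × √14.1 = 0.0023 × 11.5056 × 47.15 × 3.7550 = 4.6852 mm/d
Over 31 days: 4.6852 × 31 = 145.241 mm

145.2 mm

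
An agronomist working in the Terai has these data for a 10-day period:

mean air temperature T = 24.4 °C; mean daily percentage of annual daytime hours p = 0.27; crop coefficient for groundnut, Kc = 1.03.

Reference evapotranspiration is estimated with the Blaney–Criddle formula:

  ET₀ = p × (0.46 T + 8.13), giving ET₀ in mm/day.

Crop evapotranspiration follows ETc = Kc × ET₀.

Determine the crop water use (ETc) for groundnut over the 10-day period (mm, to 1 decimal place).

53.8 mm

ET₀ = 0.27 × (0.46 × 24.4 + 8.13) = 0.27 × 19.354 = 5.2256 mm/d
ETc = Kc × ET₀ = 1.03 × 5.2256 = 5.3824 mm/d
Over 10 days: 5.3824 × 10 = 53.824 mm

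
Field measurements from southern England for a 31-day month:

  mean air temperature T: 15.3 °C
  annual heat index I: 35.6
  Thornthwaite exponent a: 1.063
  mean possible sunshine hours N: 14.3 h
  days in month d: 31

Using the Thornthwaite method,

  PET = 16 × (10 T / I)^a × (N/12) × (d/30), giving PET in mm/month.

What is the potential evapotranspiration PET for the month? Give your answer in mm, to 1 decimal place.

10T/I = 10 × 15.3 / 35.6 = 4.2978
(10T/I)^a = 4.2978^1.063 = 4.7113
Uncorrected PET = 16 × 4.7113 = 75.381 mm
Correction = (N/12)(d/30) = (14.3/12)(31/30) = 1.2314
PET = 75.381 × 1.2314 = 92.824 mm/month

92.8 mm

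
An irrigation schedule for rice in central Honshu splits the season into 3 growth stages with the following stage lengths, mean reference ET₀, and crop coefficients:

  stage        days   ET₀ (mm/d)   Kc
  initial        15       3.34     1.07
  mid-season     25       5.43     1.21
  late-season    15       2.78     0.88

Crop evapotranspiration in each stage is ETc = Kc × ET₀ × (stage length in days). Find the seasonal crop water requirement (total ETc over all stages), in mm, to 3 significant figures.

initial: 1.07 × 3.34 × 15 = 53.61 mm
mid-season: 1.21 × 5.43 × 25 = 164.26 mm
late-season: 0.88 × 2.78 × 15 = 36.70 mm
Seasonal total = 254.57 mm

255 mm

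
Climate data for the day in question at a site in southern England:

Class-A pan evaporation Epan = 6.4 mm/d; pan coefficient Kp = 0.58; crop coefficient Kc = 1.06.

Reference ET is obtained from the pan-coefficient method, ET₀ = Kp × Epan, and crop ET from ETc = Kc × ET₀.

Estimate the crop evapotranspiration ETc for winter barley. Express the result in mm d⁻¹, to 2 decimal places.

ET₀ = 0.58 × 6.4 = 3.7120 mm/d
ETc = Kc × ET₀ = 1.06 × 3.7120 = 3.9347 mm/d

3.93 mm d⁻¹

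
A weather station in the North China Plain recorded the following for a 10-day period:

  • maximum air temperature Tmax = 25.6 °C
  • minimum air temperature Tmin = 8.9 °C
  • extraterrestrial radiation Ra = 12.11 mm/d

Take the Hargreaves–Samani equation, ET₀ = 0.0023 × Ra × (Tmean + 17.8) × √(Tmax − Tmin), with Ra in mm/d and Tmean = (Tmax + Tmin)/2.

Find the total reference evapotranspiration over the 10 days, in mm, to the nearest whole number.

Tmean = (25.6 + 8.9)/2 = 17.25 °C
ET₀ = 0.0023 × 12.11 × (17.25 + 17.8) × √16.7 = 0.0023 × 12.11 × 35.05 × 4.0866 = 3.9895 mm/d
Over 10 days: 3.9895 × 10 = 39.895 mm

40 mm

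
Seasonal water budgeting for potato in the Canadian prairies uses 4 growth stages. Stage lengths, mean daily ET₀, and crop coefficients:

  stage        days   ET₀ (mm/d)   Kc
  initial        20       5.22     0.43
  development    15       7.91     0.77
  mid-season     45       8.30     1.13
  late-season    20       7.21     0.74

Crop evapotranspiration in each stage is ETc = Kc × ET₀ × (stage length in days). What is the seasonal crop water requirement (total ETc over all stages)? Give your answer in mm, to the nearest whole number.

665 mm

initial: 0.43 × 5.22 × 20 = 44.89 mm
development: 0.77 × 7.91 × 15 = 91.36 mm
mid-season: 1.13 × 8.30 × 45 = 422.06 mm
late-season: 0.74 × 7.21 × 20 = 106.71 mm
Seasonal total = 665.02 mm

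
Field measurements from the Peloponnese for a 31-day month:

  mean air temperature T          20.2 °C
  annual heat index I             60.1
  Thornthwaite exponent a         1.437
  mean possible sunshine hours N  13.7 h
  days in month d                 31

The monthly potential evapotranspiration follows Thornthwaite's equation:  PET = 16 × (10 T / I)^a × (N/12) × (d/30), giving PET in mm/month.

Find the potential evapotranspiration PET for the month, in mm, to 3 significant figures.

108 mm

10T/I = 10 × 20.2 / 60.1 = 3.3611
(10T/I)^a = 3.3611^1.437 = 5.7089
Uncorrected PET = 16 × 5.7089 = 91.342 mm
Correction = (N/12)(d/30) = (13.7/12)(31/30) = 1.1797
PET = 91.342 × 1.1797 = 107.756 mm/month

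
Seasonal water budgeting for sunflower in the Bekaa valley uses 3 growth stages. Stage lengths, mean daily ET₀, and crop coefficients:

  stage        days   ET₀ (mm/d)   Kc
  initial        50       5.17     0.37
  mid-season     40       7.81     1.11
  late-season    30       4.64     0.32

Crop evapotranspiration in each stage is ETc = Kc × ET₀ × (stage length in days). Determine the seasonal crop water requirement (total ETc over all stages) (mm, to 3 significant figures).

initial: 0.37 × 5.17 × 50 = 95.65 mm
mid-season: 1.11 × 7.81 × 40 = 346.76 mm
late-season: 0.32 × 4.64 × 30 = 44.54 mm
Seasonal total = 486.95 mm

487 mm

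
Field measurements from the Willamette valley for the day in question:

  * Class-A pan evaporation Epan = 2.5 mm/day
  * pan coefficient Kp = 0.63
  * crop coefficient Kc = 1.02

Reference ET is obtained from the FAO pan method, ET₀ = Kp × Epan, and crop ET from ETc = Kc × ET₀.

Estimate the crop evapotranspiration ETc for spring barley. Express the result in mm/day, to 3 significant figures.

1.61 mm/day

ET₀ = 0.63 × 2.5 = 1.5750 mm/d
ETc = Kc × ET₀ = 1.02 × 1.5750 = 1.6065 mm/d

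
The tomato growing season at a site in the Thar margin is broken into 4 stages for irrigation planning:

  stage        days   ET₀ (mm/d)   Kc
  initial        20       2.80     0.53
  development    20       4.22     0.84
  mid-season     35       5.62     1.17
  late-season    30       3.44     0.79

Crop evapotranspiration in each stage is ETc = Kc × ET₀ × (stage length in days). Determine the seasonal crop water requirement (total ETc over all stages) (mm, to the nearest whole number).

412 mm

initial: 0.53 × 2.80 × 20 = 29.68 mm
development: 0.84 × 4.22 × 20 = 70.90 mm
mid-season: 1.17 × 5.62 × 35 = 230.14 mm
late-season: 0.79 × 3.44 × 30 = 81.53 mm
Seasonal total = 412.25 mm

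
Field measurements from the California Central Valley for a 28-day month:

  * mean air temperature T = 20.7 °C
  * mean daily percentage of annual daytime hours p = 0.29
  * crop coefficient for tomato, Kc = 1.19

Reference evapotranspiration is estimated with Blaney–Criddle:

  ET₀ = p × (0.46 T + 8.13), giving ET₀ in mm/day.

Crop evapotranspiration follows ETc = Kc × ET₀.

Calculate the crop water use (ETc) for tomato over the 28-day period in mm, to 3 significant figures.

171 mm

ET₀ = 0.29 × (0.46 × 20.7 + 8.13) = 0.29 × 17.652 = 5.1191 mm/d
ETc = Kc × ET₀ = 1.19 × 5.1191 = 6.0917 mm/d
Over 28 days: 6.0917 × 28 = 170.568 mm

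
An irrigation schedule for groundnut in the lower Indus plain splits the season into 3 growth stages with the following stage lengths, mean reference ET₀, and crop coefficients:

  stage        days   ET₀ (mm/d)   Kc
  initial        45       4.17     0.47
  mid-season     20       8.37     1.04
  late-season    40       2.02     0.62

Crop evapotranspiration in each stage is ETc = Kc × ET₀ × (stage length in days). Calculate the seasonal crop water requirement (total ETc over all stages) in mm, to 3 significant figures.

312 mm

initial: 0.47 × 4.17 × 45 = 88.20 mm
mid-season: 1.04 × 8.37 × 20 = 174.10 mm
late-season: 0.62 × 2.02 × 40 = 50.10 mm
Seasonal total = 312.40 mm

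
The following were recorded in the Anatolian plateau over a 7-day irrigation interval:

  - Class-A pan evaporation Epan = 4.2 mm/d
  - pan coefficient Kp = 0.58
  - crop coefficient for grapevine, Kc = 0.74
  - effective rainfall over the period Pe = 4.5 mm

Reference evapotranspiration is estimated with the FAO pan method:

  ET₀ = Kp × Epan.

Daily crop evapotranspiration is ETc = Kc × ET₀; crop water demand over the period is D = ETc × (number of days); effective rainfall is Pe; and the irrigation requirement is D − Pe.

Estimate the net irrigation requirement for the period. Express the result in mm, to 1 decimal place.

8.1 mm

ET₀ = 0.58 × 4.2 = 2.4360 mm/d
ETc = Kc × ET₀ = 0.74 × 2.4360 = 1.8026 mm/d
Crop demand D = ETc × 7 d = 1.8026 × 7 = 12.618 mm
D − Pe = 12.618 − 4.5 = 8.118 mm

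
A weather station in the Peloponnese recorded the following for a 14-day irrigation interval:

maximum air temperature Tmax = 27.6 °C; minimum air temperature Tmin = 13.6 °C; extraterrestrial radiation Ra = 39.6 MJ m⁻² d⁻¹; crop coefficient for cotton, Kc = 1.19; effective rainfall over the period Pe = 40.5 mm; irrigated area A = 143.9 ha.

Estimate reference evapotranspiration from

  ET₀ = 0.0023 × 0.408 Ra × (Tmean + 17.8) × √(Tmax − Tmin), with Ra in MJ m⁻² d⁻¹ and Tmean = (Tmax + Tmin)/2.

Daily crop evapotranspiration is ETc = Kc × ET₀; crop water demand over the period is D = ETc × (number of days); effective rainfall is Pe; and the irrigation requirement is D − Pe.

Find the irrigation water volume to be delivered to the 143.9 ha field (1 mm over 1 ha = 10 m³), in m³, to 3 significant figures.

Tmean = (27.6 + 13.6)/2 = 20.60 °C
0.408 Ra = 0.408 × 39.6 = 16.1568 mm/d equivalent
ET₀ = 0.0023 × 16.1568 × (20.60 + 17.8) × √14.0 = 0.0023 × 16.1568 × 38.40 × 3.7417 = 5.3393 mm/d
ETc = Kc × ET₀ = 1.19 × 5.3393 = 6.3538 mm/d
Crop demand D = ETc × 14 d = 6.3538 × 14 = 88.953 mm
D − Pe = 88.953 − 40.5 = 48.453 mm
Volume = 48.453 mm × 143.9 ha × 10 = 69723.9 m³

69700 m³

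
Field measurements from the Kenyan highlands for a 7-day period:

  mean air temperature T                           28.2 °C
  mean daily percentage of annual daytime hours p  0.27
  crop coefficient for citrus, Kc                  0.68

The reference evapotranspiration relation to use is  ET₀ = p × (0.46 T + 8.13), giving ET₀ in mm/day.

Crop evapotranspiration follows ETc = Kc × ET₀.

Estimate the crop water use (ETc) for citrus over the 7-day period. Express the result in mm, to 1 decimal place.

ET₀ = 0.27 × (0.46 × 28.2 + 8.13) = 0.27 × 21.102 = 5.6975 mm/d
ETc = Kc × ET₀ = 0.68 × 5.6975 = 3.8743 mm/d
Over 7 days: 3.8743 × 7 = 27.120 mm

27.1 mm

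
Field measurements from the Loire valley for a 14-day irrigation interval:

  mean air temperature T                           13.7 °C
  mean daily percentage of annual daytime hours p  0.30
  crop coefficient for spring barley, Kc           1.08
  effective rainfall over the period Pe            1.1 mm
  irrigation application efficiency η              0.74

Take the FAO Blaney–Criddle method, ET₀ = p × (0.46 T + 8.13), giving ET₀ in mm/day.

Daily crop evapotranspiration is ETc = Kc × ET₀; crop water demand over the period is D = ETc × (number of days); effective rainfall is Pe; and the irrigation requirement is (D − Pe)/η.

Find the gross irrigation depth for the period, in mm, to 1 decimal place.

87.0 mm

ET₀ = 0.30 × (0.46 × 13.7 + 8.13) = 0.30 × 14.432 = 4.3296 mm/d
ETc = Kc × ET₀ = 1.08 × 4.3296 = 4.6760 mm/d
Crop demand D = ETc × 14 d = 4.6760 × 14 = 65.464 mm
D − Pe = 65.464 − 1.1 = 64.364 mm
Gross irrigation = 64.364 / 0.74 = 86.978 mm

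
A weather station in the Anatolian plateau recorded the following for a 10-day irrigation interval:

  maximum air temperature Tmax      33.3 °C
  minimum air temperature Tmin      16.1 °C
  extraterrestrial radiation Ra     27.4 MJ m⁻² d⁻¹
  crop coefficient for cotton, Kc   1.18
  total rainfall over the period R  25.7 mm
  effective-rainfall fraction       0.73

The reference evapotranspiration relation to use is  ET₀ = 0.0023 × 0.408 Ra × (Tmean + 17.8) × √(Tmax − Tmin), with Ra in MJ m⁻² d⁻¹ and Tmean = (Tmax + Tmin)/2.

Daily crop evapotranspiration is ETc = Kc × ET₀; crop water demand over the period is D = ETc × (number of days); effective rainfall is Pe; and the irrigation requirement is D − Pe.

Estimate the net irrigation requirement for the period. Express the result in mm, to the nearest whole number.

Tmean = (33.3 + 16.1)/2 = 24.70 °C
0.408 Ra = 0.408 × 27.4 = 11.1792 mm/d equivalent
ET₀ = 0.0023 × 11.1792 × (24.70 + 17.8) × √17.2 = 0.0023 × 11.1792 × 42.50 × 4.1473 = 4.5320 mm/d
ETc = Kc × ET₀ = 1.18 × 4.5320 = 5.3478 mm/d
Crop demand D = ETc × 10 d = 5.3478 × 10 = 53.478 mm
Pe = 0.73 × 25.7 = 18.761 mm
D − Pe = 53.478 − 18.761 = 34.717 mm

35 mm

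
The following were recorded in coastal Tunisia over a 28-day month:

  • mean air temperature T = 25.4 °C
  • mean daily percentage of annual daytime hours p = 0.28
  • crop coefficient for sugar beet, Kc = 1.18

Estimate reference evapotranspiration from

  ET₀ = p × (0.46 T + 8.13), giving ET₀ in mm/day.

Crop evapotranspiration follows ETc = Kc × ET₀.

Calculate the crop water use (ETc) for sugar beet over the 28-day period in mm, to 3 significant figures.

183 mm

ET₀ = 0.28 × (0.46 × 25.4 + 8.13) = 0.28 × 19.814 = 5.5479 mm/d
ETc = Kc × ET₀ = 1.18 × 5.5479 = 6.5465 mm/d
Over 28 days: 6.5465 × 28 = 183.302 mm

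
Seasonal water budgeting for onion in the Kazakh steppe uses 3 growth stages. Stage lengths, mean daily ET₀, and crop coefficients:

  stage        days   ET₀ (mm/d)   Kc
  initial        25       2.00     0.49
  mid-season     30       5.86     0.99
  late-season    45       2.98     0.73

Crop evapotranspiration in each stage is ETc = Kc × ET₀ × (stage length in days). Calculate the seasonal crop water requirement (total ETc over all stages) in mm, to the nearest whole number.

296 mm

initial: 0.49 × 2.00 × 25 = 24.50 mm
mid-season: 0.99 × 5.86 × 30 = 174.04 mm
late-season: 0.73 × 2.98 × 45 = 97.89 mm
Seasonal total = 296.43 mm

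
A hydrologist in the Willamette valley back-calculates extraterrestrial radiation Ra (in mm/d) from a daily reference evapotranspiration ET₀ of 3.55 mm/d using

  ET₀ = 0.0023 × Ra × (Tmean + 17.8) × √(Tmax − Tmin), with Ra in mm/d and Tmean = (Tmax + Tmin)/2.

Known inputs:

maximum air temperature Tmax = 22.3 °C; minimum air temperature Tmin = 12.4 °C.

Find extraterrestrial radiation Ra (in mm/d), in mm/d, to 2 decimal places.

Tmean = 17.35 °C; √ΔT = 3.1464
Ra = ET₀ / [0.0023 × (Tmean+17.8) × √ΔT] = 3.55 / (0.0023 × 35.15 × 3.1464) = 13.956 mm/d

13.96 mm/d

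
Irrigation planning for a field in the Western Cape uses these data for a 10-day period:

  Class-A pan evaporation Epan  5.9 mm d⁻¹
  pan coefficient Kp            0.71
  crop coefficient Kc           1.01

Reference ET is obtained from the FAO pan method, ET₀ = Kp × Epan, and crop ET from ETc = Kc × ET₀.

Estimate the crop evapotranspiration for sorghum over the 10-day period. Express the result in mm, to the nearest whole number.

ET₀ = 0.71 × 5.9 = 4.1890 mm/d
ETc = Kc × ET₀ = 1.01 × 4.1890 = 4.2309 mm/d
Over 10 days: 4.2309 × 10 = 42.309 mm

42 mm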